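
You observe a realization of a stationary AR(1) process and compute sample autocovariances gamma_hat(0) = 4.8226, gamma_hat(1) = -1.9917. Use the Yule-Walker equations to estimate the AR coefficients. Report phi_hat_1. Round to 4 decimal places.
\hat\phi_{1} = -0.4130

The Yule-Walker equations for an AR(p) process read, in matrix form,
  Gamma_p phi = r_p,   with   (Gamma_p)_{ij} = gamma(|i - j|),
                       (r_p)_i = gamma(i),   i,j = 1..p.
Substitute the sample gammas (Toeplitz matrix and right-hand side of size 1):
  Gamma_p = [[4.8226]]
  r_p     = [-1.9917]
With p = 1 this is the single equation gamma(0) phi_1 = gamma(1):
  phi_hat_1 = gamma(1) / gamma(0) = -1.9917 / 4.8226 = -0.4130.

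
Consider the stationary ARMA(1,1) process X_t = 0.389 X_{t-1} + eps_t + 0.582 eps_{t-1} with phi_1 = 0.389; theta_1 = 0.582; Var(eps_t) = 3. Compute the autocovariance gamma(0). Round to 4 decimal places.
\gamma(0) = 6.3329

Multiply the model equation by X_{t-k} and take expectations. With theta_0 = psi_0 = 1 and psi_j the MA(infinity) weights, this gives
  gamma(k) - sum_i phi_i gamma(k-i) = c_k,
  c_k = sigma^2 * sum_{j=k..q} theta_j psi_{j-k}   (c_k = 0 for k > q),
using gamma(-m) = gamma(m).
psi-weights needed (psi_j = theta_j + sum_i phi_i psi_{j-i}):
  psi_1 = theta_1 + phi_1 = 0.582 + (0.389) = 0.971
Right-hand sides:
  c_0 = sigma^2 (1 + theta_1 psi_1) = 3 * (1 + (0.582)(0.971)) = 3 * 1.565122 = 4.695366
  c_1 = sigma^2 theta_1 = 3 * (0.582) = 1.746
  c_2 = 0
Equations for k = 0 and k = 1 (AR order 1):
  gamma(0) = phi_1 gamma(1) + c_0
  gamma(1) = phi_1 gamma(0) + c_1
Substituting the second into the first: gamma(0) (1 - phi_1^2) = c_0 + phi_1 c_1, so
  gamma(0) = (c_0 + phi_1 c_1) / (1 - phi_1^2) = (4.695366 + (0.389)(1.746)) / (1 - (0.389)^2) = 5.37456 / 0.848679 = 6.332854.
Therefore gamma(0) = 6.3329 (to 4 decimal places).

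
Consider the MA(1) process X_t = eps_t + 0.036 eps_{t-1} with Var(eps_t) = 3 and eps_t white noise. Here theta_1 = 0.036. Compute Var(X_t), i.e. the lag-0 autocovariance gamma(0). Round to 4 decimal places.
\gamma(0) = 3.0039

For an MA(q) process X_t = eps_t + sum_i theta_i eps_{t-i} with
Var(eps_t) = sigma^2, the variance is
  gamma(0) = sigma^2 * (1 + sum_i theta_i^2).
  sum_i theta_i^2 = (0.036)^2 = 0.001296.
  gamma(0) = 3 * (1 + 0.001296) = 3 * 1.001296 = 3.003888, which rounds to 3.0039.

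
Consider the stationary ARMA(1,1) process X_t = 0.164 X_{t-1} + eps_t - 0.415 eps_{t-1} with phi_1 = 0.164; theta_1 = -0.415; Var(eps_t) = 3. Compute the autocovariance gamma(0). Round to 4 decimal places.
\gamma(0) = 3.1942

Multiply the model equation by X_{t-k} and take expectations. With theta_0 = psi_0 = 1 and psi_j the MA(infinity) weights, this gives
  gamma(k) - sum_i phi_i gamma(k-i) = c_k,
  c_k = sigma^2 * sum_{j=k..q} theta_j psi_{j-k}   (c_k = 0 for k > q),
using gamma(-m) = gamma(m).
psi-weights needed (psi_j = theta_j + sum_i phi_i psi_{j-i}):
  psi_1 = theta_1 + phi_1 = -0.415 + (0.164) = -0.251
Right-hand sides:
  c_0 = sigma^2 (1 + theta_1 psi_1) = 3 * (1 + (-0.415)(-0.251)) = 3 * 1.104165 = 3.312495
  c_1 = sigma^2 theta_1 = 3 * (-0.415) = -1.245
  c_2 = 0
Equations for k = 0 and k = 1 (AR order 1):
  gamma(0) = phi_1 gamma(1) + c_0
  gamma(1) = phi_1 gamma(0) + c_1
Substituting the second into the first: gamma(0) (1 - phi_1^2) = c_0 + phi_1 c_1, so
  gamma(0) = (c_0 + phi_1 c_1) / (1 - phi_1^2) = (3.312495 + (0.164)(-1.245)) / (1 - (0.164)^2) = 3.108315 / 0.973104 = 3.194227.
Therefore gamma(0) = 3.1942 (to 4 decimal places).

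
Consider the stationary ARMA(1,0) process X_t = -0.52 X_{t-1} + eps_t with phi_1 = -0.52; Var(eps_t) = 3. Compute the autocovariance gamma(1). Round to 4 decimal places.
\gamma(1) = -2.1382

Multiply the model equation by X_{t-k} and take expectations. With theta_0 = psi_0 = 1 and psi_j the MA(infinity) weights, this gives
  gamma(k) - sum_i phi_i gamma(k-i) = c_k,
  c_k = sigma^2 * sum_{j=k..q} theta_j psi_{j-k}   (c_k = 0 for k > q),
using gamma(-m) = gamma(m).
Pure AR (q = 0): c_0 = sigma^2 = 3, c_k = 0 for k >= 1.
Equations for k = 0 and k = 1 (AR order 1):
  gamma(0) = phi_1 gamma(1) + c_0
  gamma(1) = phi_1 gamma(0) + c_1
Substituting the second into the first: gamma(0) (1 - phi_1^2) = c_0 + phi_1 c_1, so
  gamma(0) = c_0 / (1 - phi_1^2) = 3 / (1 - (-0.52)^2) = 3 / 0.7296 = 4.111842.
  gamma(1) = phi_1 gamma(0) = (-0.52)(4.111842) = -2.138158.
Therefore gamma(1) = -2.1382 (to 4 decimal places).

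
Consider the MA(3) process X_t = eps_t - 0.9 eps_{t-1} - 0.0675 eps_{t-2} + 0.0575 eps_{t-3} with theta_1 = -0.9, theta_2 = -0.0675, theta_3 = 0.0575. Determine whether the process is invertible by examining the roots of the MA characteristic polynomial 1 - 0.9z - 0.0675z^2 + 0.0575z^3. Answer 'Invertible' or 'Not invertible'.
\text{Invertible}

The MA(q) characteristic polynomial is P(z) = 1 - 0.9z - 0.0675z^2 + 0.0575z^3.
Invertibility requires all roots to lie outside the unit circle, i.e. |z| > 1 for every root.
Degree 3: look for a simple real root z0 first, then factor out (1 - z/z0) and solve the remaining quadratic.
Testing z0 = 4: P(4) = 1 + (-0.9)(4) + (-0.0675)(4)^2 + (0.0575)(4)^3
  = 1 + (-3.6) + (-1.08) + (3.68) = 0.  So z_0 = 4 is a root, |z_0| = 4.
Divide out the factor (1 - 0.25 z) = (1 - z/z0) (since 1/z0 = 0.25):
  P(z) = (1 - 0.25 z)(1 + (-0.65) z + (-0.23) z^2)
  [check: z-coef -0.65 - (0.25) = -0.9; z^2-coef -0.23 - (0.25)(-0.65) = -0.0675; z^3-coef -(0.25)(-0.23) = 0.0575.]
Remaining roots from the quadratic factor 1 + (-0.65) z + (-0.23) z^2:
  Set 1 + (-0.65) z + (-0.23) z^2 = 0, i.e. a z^2 + b z + c = 0 with a = -0.23, b = -0.65, c = 1.
  Discriminant D = b^2 - 4ac = (-0.65)^2 - 4*(-0.23)*1 = 0.4225 - (-0.92) = 1.3425.
  D >= 0, so the roots are real: z = (-b +/- sqrt(D)) / (2a) = (0.65 +/- 1.158663) / (-0.46).
    z_1 = (0.65 + 1.158663) / (-0.46) = -3.9319,   |z_1| = 3.9319.
    z_2 = (0.65 - 1.158663) / (-0.46) = 1.1058,   |z_2| = 1.1058.
Moduli of all roots: 4.0000, 3.9319, 1.1058.
All moduli strictly greater than 1? Yes.
Verdict: Invertible.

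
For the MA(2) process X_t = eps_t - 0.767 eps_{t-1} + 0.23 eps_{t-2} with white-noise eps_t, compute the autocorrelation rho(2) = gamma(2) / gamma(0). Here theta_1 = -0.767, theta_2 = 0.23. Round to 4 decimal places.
\rho(2) = 0.1401

For an MA(q) process with theta_0 = 1, the autocovariance is
  gamma(k) = sigma^2 * sum_{i=0..q-k} theta_i * theta_{i+k},
and rho(k) = gamma(k) / gamma(0). Sigma^2 cancels.
  numerator   = (1)*(0.23) = 0.23.
  denominator = (1)^2 + (-0.767)^2 + (0.23)^2 = 1.641189.
  rho(2) = 0.23 / 1.641189 = 0.1401.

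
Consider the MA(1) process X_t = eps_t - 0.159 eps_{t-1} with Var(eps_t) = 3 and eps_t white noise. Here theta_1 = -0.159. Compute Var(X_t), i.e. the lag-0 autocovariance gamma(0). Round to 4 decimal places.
\gamma(0) = 3.0758

For an MA(q) process X_t = eps_t + sum_i theta_i eps_{t-i} with
Var(eps_t) = sigma^2, the variance is
  gamma(0) = sigma^2 * (1 + sum_i theta_i^2).
  sum_i theta_i^2 = (-0.159)^2 = 0.025281.
  gamma(0) = 3 * (1 + 0.025281) = 3 * 1.025281 = 3.075843, which rounds to 3.0758.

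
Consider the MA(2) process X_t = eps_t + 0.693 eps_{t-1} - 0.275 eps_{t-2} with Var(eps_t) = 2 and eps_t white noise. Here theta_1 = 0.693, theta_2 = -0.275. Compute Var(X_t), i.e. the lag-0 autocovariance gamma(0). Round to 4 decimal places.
\gamma(0) = 3.1117

For an MA(q) process X_t = eps_t + sum_i theta_i eps_{t-i} with
Var(eps_t) = sigma^2, the variance is
  gamma(0) = sigma^2 * (1 + sum_i theta_i^2).
  sum_i theta_i^2 = (0.693)^2 + (-0.275)^2 = 0.480249 + 0.075625 = 0.555874.
  gamma(0) = 2 * (1 + 0.555874) = 2 * 1.555874 = 3.111748, which rounds to 3.1117.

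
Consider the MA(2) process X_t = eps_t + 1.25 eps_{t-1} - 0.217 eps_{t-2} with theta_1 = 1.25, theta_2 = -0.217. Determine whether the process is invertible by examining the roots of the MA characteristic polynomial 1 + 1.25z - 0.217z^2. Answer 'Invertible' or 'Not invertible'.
\text{Not invertible}

The MA(q) characteristic polynomial is P(z) = 1 + 1.25z - 0.217z^2.
Invertibility requires all roots to lie outside the unit circle, i.e. |z| > 1 for every root.
Set 1 + (1.25) z + (-0.217) z^2 = 0, i.e. a z^2 + b z + c = 0 with a = -0.217, b = 1.25, c = 1.
Discriminant D = b^2 - 4ac = (1.25)^2 - 4*(-0.217)*1 = 1.5625 - (-0.868) = 2.4305.
D >= 0, so the roots are real: z = (-b +/- sqrt(D)) / (2a) = (-1.25 +/- 1.559006) / (-0.434).
  z_1 = (-1.25 + 1.559006) / (-0.434) = -0.712,   |z_1| = 0.712.
  z_2 = (-1.25 - 1.559006) / (-0.434) = 6.4724,   |z_2| = 6.4724.
Moduli of all roots: 0.7120, 6.4724.
All moduli strictly greater than 1? No.
Verdict: Not invertible.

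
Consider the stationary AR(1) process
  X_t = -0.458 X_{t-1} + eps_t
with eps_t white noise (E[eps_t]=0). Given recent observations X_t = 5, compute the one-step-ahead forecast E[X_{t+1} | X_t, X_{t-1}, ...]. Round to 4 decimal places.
E[X_{t+1} \mid \mathcal F_t] = -2.2900

For an AR(p) model X_t = c + sum_i phi_i X_{t-i} + eps_t, the
one-step-ahead conditional mean is
  E[X_{t+1} | X_t, ...] = c + sum_i phi_i X_{t+1-i}.
Substitute known values:
  E[X_{t+1} | ...] = (-0.458) * (5)
                   = -2.2900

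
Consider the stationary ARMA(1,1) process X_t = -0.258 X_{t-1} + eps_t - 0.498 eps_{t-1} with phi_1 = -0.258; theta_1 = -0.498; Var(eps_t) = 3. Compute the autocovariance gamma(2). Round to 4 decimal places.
\gamma(2) = 0.7074

Multiply the model equation by X_{t-k} and take expectations. With theta_0 = psi_0 = 1 and psi_j the MA(infinity) weights, this gives
  gamma(k) - sum_i phi_i gamma(k-i) = c_k,
  c_k = sigma^2 * sum_{j=k..q} theta_j psi_{j-k}   (c_k = 0 for k > q),
using gamma(-m) = gamma(m).
psi-weights needed (psi_j = theta_j + sum_i phi_i psi_{j-i}):
  psi_1 = theta_1 + phi_1 = -0.498 + (-0.258) = -0.756
Right-hand sides:
  c_0 = sigma^2 (1 + theta_1 psi_1) = 3 * (1 + (-0.498)(-0.756)) = 3 * 1.376488 = 4.129464
  c_1 = sigma^2 theta_1 = 3 * (-0.498) = -1.494
  c_2 = 0
Equations for k = 0 and k = 1 (AR order 1):
  gamma(0) = phi_1 gamma(1) + c_0
  gamma(1) = phi_1 gamma(0) + c_1
Substituting the second into the first: gamma(0) (1 - phi_1^2) = c_0 + phi_1 c_1, so
  gamma(0) = (c_0 + phi_1 c_1) / (1 - phi_1^2) = (4.129464 + (-0.258)(-1.494)) / (1 - (-0.258)^2) = 4.514916 / 0.933436 = 4.836878.
  gamma(1) = phi_1 gamma(0) + c_1 = (-0.258)(4.836878) + (-1.494) = -2.741915.
For k = 2 (> q): gamma(2) = phi_1 gamma(1) = (-0.258)(-2.741915) = 0.707414.
Therefore gamma(2) = 0.7074 (to 4 decimal places).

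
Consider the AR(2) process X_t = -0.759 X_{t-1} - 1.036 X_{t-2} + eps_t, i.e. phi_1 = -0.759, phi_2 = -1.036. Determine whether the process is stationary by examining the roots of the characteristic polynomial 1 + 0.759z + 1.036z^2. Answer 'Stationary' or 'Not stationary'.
\text{Not stationary}

The AR(p) characteristic polynomial is P(z) = 1 + 0.759z + 1.036z^2.
Stationarity requires all roots to lie outside the unit circle, i.e. |z| > 1 for every root.
Set 1 + (0.759) z + (1.036) z^2 = 0, i.e. a z^2 + b z + c = 0 with a = 1.036, b = 0.759, c = 1.
Discriminant D = b^2 - 4ac = (0.759)^2 - 4*(1.036)*1 = 0.576081 - (4.144) = -3.567919.
D < 0, so the roots are the complex-conjugate pair z = (-b +/- i sqrt(-D)) / (2a) = -0.3663 +/- 0.9116i.
For a conjugate pair |z|^2 = z * conj(z) = (product of roots) = c/a = 1/(1.036) = 0.965251, so |z| = sqrt(0.965251) = 0.9825 for both roots.
Moduli of all roots: 0.9825, 0.9825.
All moduli strictly greater than 1? No.
Verdict: Not stationary.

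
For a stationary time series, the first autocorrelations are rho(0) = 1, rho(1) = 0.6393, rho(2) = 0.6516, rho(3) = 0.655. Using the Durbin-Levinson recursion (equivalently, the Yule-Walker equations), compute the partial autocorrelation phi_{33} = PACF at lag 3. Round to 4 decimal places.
\phi_{33} = 0.2989

The PACF at lag k is phi_{kk}, the last component of the solution
to the Yule-Walker system G_k phi = r_k where
  (G_k)_{ij} = rho(|i - j|), (r_k)_i = rho(i), i,j = 1..k.
Equivalently, Durbin-Levinson gives phi_{kk} iteratively:
  phi_{11} = rho(1)
  phi_{kk} = [rho(k) - sum_{j=1..k-1} phi_{k-1,j} rho(k-j)]
            / [1 - sum_{j=1..k-1} phi_{k-1,j} rho(j)],
  phi_{k,j} = phi_{k-1,j} - phi_{kk} phi_{k-1,k-j},  j = 1..k-1.
Step k = 1:
  phi_11 = rho(1) = 0.6393.
Step k = 2:
  phi_22 = [rho(2) - phi_11 rho(1)] / [1 - phi_11 rho(1)] = [0.6516 - (0.6393)(0.6393)] / [1 - (0.6393)(0.6393)]
         = 0.24289551 / 0.59129551 = 0.410785.
  Update: phi_21 = phi_11 - phi_22 phi_11 = 0.6393 - (0.410785)(0.6393) = 0.376685.
Step k = 3:
  phi_33 = [rho(3) - phi_21 rho(2) - phi_22 rho(1)] / [1 - phi_21 rho(1) - phi_22 rho(2)]
    numerator   = 0.655 - (0.376685)(0.6516) - (0.410785)(0.6393) = 0.14693704
    denominator = 1 - (0.376685)(0.6393) - (0.410785)(0.6516) = 0.4915176
  phi_33 = 0.14693704 / 0.4915176 = 0.2989.
Therefore phi_{33} = 0.2989.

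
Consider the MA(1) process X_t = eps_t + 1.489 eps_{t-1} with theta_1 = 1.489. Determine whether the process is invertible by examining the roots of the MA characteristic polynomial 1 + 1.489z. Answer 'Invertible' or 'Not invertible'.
\text{Not invertible}

The MA(q) characteristic polynomial is P(z) = 1 + 1.489z.
Invertibility requires all roots to lie outside the unit circle, i.e. |z| > 1 for every root.
This is linear in z: 1 + (1.489) z = 0  =>  z = -1/(1.489) = -0.671592,  |z| = 0.671592.
Moduli of all roots: 0.6716.
All moduli strictly greater than 1? No.
Verdict: Not invertible.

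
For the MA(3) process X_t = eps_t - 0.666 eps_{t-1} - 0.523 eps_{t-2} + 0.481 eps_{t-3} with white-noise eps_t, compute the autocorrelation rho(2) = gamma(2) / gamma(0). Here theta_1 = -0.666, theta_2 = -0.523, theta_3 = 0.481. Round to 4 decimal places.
\rho(2) = -0.4328

For an MA(q) process with theta_0 = 1, the autocovariance is
  gamma(k) = sigma^2 * sum_{i=0..q-k} theta_i * theta_{i+k},
and rho(k) = gamma(k) / gamma(0). Sigma^2 cancels.
  numerator   = (1)*(-0.523) + (-0.666)*(0.481) = -0.843346.
  denominator = (1)^2 + (-0.666)^2 + (-0.523)^2 + (0.481)^2 = 1.948446.
  rho(2) = -0.843346 / 1.948446 = -0.4328.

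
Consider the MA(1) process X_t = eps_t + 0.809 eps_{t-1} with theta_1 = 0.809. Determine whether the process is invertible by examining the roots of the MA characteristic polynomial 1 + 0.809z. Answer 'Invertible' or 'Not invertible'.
\text{Invertible}

The MA(q) characteristic polynomial is P(z) = 1 + 0.809z.
Invertibility requires all roots to lie outside the unit circle, i.e. |z| > 1 for every root.
This is linear in z: 1 + (0.809) z = 0  =>  z = -1/(0.809) = -1.236094,  |z| = 1.236094.
Moduli of all roots: 1.2361.
All moduli strictly greater than 1? Yes.
Verdict: Invertible.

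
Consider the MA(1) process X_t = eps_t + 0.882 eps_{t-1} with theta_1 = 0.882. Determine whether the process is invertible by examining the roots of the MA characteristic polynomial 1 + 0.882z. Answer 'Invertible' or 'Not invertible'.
\text{Invertible}

The MA(q) characteristic polynomial is P(z) = 1 + 0.882z.
Invertibility requires all roots to lie outside the unit circle, i.e. |z| > 1 for every root.
This is linear in z: 1 + (0.882) z = 0  =>  z = -1/(0.882) = -1.133787,  |z| = 1.133787.
Moduli of all roots: 1.1338.
All moduli strictly greater than 1? Yes.
Verdict: Invertible.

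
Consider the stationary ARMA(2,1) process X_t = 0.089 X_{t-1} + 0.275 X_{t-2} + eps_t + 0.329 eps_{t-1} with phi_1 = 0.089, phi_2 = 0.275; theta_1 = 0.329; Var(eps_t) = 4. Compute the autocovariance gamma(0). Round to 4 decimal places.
\gamma(0) = 5.2239

Multiply the model equation by X_{t-k} and take expectations. With theta_0 = psi_0 = 1 and psi_j the MA(infinity) weights, this gives
  gamma(k) - sum_i phi_i gamma(k-i) = c_k,
  c_k = sigma^2 * sum_{j=k..q} theta_j psi_{j-k}   (c_k = 0 for k > q),
using gamma(-m) = gamma(m).
psi-weights needed (psi_j = theta_j + sum_i phi_i psi_{j-i}):
  psi_1 = theta_1 + phi_1 = 0.329 + (0.089) = 0.418
Right-hand sides:
  c_0 = sigma^2 (1 + theta_1 psi_1) = 4 * (1 + (0.329)(0.418)) = 4 * 1.137522 = 4.550088
  c_1 = sigma^2 theta_1 = 4 * (0.329) = 1.316
  c_2 = 0
Equations for k = 0, 1, 2 (AR order 2, c_2 = 0):
  (E0) gamma(0) = phi_1 gamma(1) + phi_2 gamma(2) + c_0
  (E1) gamma(1) = phi_1 gamma(0) + phi_2 gamma(1) + c_1
  (E2) gamma(2) = phi_1 gamma(1) + phi_2 gamma(0)
From (E1): gamma(1) = A gamma(0) + B with
  A = phi_1 / (1 - phi_2) = 0.089 / 0.725 = 0.122759,   B = c_1 / (1 - phi_2) = 1.316 / 0.725 = 1.815172.
Insert (E2) into (E0): gamma(0) (1 - phi_2^2) = phi_1 (1 + phi_2) gamma(1) + c_0.
  phi_1 (1 + phi_2) = (0.089)(1.275) = 0.113475,   1 - phi_2^2 = 0.924375.
Replace gamma(1) by A gamma(0) + B and collect gamma(0):
  gamma(0) [0.924375 - (0.113475)(0.122759)] = (0.113475)(1.815172) + 4.550088
  gamma(0) * 0.910445 = 4.756065
  gamma(0) = 4.756065 / 0.910445 = 5.22389.
Therefore gamma(0) = 5.2239 (to 4 decimal places).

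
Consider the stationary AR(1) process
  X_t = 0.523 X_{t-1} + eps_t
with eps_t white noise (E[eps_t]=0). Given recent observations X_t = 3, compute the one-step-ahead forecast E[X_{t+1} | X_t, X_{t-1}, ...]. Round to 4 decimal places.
E[X_{t+1} \mid \mathcal F_t] = 1.5690

For an AR(p) model X_t = c + sum_i phi_i X_{t-i} + eps_t, the
one-step-ahead conditional mean is
  E[X_{t+1} | X_t, ...] = c + sum_i phi_i X_{t+1-i}.
Substitute known values:
  E[X_{t+1} | ...] = (0.523) * (3)
                   = 1.5690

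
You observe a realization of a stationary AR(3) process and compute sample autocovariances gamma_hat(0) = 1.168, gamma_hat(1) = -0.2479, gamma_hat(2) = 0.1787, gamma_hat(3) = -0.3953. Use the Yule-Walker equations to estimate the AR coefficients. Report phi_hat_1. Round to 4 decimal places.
\hat\phi_{1} = -0.1540

The Yule-Walker equations for an AR(p) process read, in matrix form,
  Gamma_p phi = r_p,   with   (Gamma_p)_{ij} = gamma(|i - j|),
                       (r_p)_i = gamma(i),   i,j = 1..p.
Substitute the sample gammas (Toeplitz matrix and right-hand side of size 3):
  Gamma_p = [[1.168, -0.2479, 0.1787], [-0.2479, 1.168, -0.2479], [0.1787, -0.2479, 1.168]]
  r_p     = [-0.2479, 0.1787, -0.3953]
Written out (R1..R3):
  (R1) 1.168 phi_1 - 0.2479 phi_2 + 0.1787 phi_3 = -0.2479
  (R2) -0.2479 phi_1 + 1.168 phi_2 - 0.2479 phi_3 = 0.1787
  (R3) 0.1787 phi_1 - 0.2479 phi_2 + 1.168 phi_3 = -0.3953
Gaussian elimination:
  R2 <- R2 - (-0.2479/1.168) R1 = R2 - (-0.212243) R1:  1.115385 phi_2 - 0.209972 phi_3 = 0.126085
  R3 <- R3 - (0.1787/1.168) R1 = R3 - (0.152997) R1:  -0.209972 phi_2 + 1.14066 phi_3 = -0.357372
  R3 <- R3 - (-0.209972/1.115385) R2 = R3 - (-0.188251) R2:  1.101132 phi_3 = -0.333637
Back-substitution:
  phi_hat_3 = -0.333637 / 1.101132 = -0.302994
  phi_hat_2 = (0.126085 - (-0.209972)(-0.302994)) / 1.115385 = 0.056003
  phi_hat_1 = (-0.2479 - (-0.2479)(0.056003) - (0.1787)(-0.302994)) / 1.168 = -0.154
So phi_hat = [-0.1540, 0.0560, -0.3030].
Therefore phi_hat_1 = -0.1540.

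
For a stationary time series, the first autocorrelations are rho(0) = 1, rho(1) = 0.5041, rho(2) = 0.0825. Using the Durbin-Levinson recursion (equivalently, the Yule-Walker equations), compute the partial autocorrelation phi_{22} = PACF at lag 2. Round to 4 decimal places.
\phi_{22} = -0.2301

The PACF at lag k is phi_{kk}, the last component of the solution
to the Yule-Walker system G_k phi = r_k where
  (G_k)_{ij} = rho(|i - j|), (r_k)_i = rho(i), i,j = 1..k.
Equivalently, Durbin-Levinson gives phi_{kk} iteratively:
  phi_{11} = rho(1)
  phi_{kk} = [rho(k) - sum_{j=1..k-1} phi_{k-1,j} rho(k-j)]
            / [1 - sum_{j=1..k-1} phi_{k-1,j} rho(j)],
  phi_{k,j} = phi_{k-1,j} - phi_{kk} phi_{k-1,k-j},  j = 1..k-1.
Step k = 1:
  phi_11 = rho(1) = 0.5041.
Step k = 2:
  phi_22 = [rho(2) - phi_11 rho(1)] / [1 - phi_11 rho(1)] = [0.0825 - (0.5041)(0.5041)] / [1 - (0.5041)(0.5041)]
         = -0.17161681 / 0.74588319 = -0.2301.
Therefore phi_{22} = -0.2301.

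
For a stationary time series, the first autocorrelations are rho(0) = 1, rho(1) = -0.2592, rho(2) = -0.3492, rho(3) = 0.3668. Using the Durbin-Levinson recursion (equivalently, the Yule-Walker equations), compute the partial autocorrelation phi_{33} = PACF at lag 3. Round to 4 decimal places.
\phi_{33} = 0.1609

The PACF at lag k is phi_{kk}, the last component of the solution
to the Yule-Walker system G_k phi = r_k where
  (G_k)_{ij} = rho(|i - j|), (r_k)_i = rho(i), i,j = 1..k.
Equivalently, Durbin-Levinson gives phi_{kk} iteratively:
  phi_{11} = rho(1)
  phi_{kk} = [rho(k) - sum_{j=1..k-1} phi_{k-1,j} rho(k-j)]
            / [1 - sum_{j=1..k-1} phi_{k-1,j} rho(j)],
  phi_{k,j} = phi_{k-1,j} - phi_{kk} phi_{k-1,k-j},  j = 1..k-1.
Step k = 1:
  phi_11 = rho(1) = -0.2592.
Step k = 2:
  phi_22 = [rho(2) - phi_11 rho(1)] / [1 - phi_11 rho(1)] = [-0.3492 - (-0.2592)(-0.2592)] / [1 - (-0.2592)(-0.2592)]
         = -0.41638464 / 0.93281536 = -0.446374.
  Update: phi_21 = phi_11 - phi_22 phi_11 = -0.2592 - (-0.446374)(-0.2592) = -0.3749.
Step k = 3:
  phi_33 = [rho(3) - phi_21 rho(2) - phi_22 rho(1)] / [1 - phi_21 rho(1) - phi_22 rho(2)]
    numerator   = 0.3668 - (-0.3749)(-0.3492) - (-0.446374)(-0.2592) = 0.12018469
    denominator = 1 - (-0.3749)(-0.2592) - (-0.446374)(-0.3492) = 0.74695203
  phi_33 = 0.12018469 / 0.74695203 = 0.1609.
Therefore phi_{33} = 0.1609.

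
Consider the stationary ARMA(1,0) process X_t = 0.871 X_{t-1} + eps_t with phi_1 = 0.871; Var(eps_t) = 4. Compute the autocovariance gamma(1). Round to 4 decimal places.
\gamma(1) = 14.4349

Multiply the model equation by X_{t-k} and take expectations. With theta_0 = psi_0 = 1 and psi_j the MA(infinity) weights, this gives
  gamma(k) - sum_i phi_i gamma(k-i) = c_k,
  c_k = sigma^2 * sum_{j=k..q} theta_j psi_{j-k}   (c_k = 0 for k > q),
using gamma(-m) = gamma(m).
Pure AR (q = 0): c_0 = sigma^2 = 4, c_k = 0 for k >= 1.
Equations for k = 0 and k = 1 (AR order 1):
  gamma(0) = phi_1 gamma(1) + c_0
  gamma(1) = phi_1 gamma(0) + c_1
Substituting the second into the first: gamma(0) (1 - phi_1^2) = c_0 + phi_1 c_1, so
  gamma(0) = c_0 / (1 - phi_1^2) = 4 / (1 - (0.871)^2) = 4 / 0.241359 = 16.572823.
  gamma(1) = phi_1 gamma(0) = (0.871)(16.572823) = 14.434929.
Therefore gamma(1) = 14.4349 (to 4 decimal places).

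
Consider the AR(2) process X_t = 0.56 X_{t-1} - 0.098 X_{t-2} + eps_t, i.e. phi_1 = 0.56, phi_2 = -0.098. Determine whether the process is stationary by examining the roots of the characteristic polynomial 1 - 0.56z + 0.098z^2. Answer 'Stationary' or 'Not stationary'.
\text{Stationary}

The AR(p) characteristic polynomial is P(z) = 1 - 0.56z + 0.098z^2.
Stationarity requires all roots to lie outside the unit circle, i.e. |z| > 1 for every root.
Set 1 + (-0.56) z + (0.098) z^2 = 0, i.e. a z^2 + b z + c = 0 with a = 0.098, b = -0.56, c = 1.
Discriminant D = b^2 - 4ac = (-0.56)^2 - 4*(0.098)*1 = 0.3136 - (0.392) = -0.0784.
D < 0, so the roots are the complex-conjugate pair z = (-b +/- i sqrt(-D)) / (2a) = 2.8571 +/- 1.4286i.
For a conjugate pair |z|^2 = z * conj(z) = (product of roots) = c/a = 1/(0.098) = 10.204082, so |z| = sqrt(10.204082) = 3.1944 for both roots.
Moduli of all roots: 3.1944, 3.1944.
All moduli strictly greater than 1? Yes.
Verdict: Stationary.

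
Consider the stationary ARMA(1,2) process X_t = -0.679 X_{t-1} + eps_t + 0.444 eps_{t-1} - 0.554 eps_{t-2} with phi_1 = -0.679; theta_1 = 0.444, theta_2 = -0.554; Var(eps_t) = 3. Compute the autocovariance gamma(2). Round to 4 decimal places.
\gamma(2) = -0.9729

Multiply the model equation by X_{t-k} and take expectations. With theta_0 = psi_0 = 1 and psi_j the MA(infinity) weights, this gives
  gamma(k) - sum_i phi_i gamma(k-i) = c_k,
  c_k = sigma^2 * sum_{j=k..q} theta_j psi_{j-k}   (c_k = 0 for k > q),
using gamma(-m) = gamma(m).
psi-weights needed (psi_j = theta_j + sum_i phi_i psi_{j-i}):
  psi_1 = theta_1 + phi_1 = 0.444 + (-0.679) = -0.235
  psi_2 = theta_2 + phi_1 psi_1 = -0.554 + (-0.679)(-0.235) = -0.394435
Right-hand sides:
  c_0 = sigma^2 (1 + theta_1 psi_1 + theta_2 psi_2) = 3 * (1 + (0.444)(-0.235) + (-0.554)(-0.394435)) = 3 * 1.114177 = 3.342531
  c_1 = sigma^2 (theta_1 + theta_2 psi_1) = 3 * (0.444 + (-0.554)(-0.235)) = 1.72257
  c_2 = sigma^2 theta_2 = 3 * (-0.554) = -1.662
Equations for k = 0 and k = 1 (AR order 1):
  gamma(0) = phi_1 gamma(1) + c_0
  gamma(1) = phi_1 gamma(0) + c_1
Substituting the second into the first: gamma(0) (1 - phi_1^2) = c_0 + phi_1 c_1, so
  gamma(0) = (c_0 + phi_1 c_1) / (1 - phi_1^2) = (3.342531 + (-0.679)(1.72257)) / (1 - (-0.679)^2) = 2.172906 / 0.538959 = 4.031672.
  gamma(1) = phi_1 gamma(0) + c_1 = (-0.679)(4.031672) + (1.72257) = -1.014935.
For k = 2: gamma(2) = phi_1 gamma(1) + c_2
  = (-0.679)(-1.014935) + (-1.662) = -0.972859.
Therefore gamma(2) = -0.9729 (to 4 decimal places).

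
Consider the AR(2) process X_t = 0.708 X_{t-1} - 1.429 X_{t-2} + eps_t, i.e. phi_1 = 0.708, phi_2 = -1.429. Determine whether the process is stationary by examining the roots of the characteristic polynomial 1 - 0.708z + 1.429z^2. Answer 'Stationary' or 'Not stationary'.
\text{Not stationary}

The AR(p) characteristic polynomial is P(z) = 1 - 0.708z + 1.429z^2.
Stationarity requires all roots to lie outside the unit circle, i.e. |z| > 1 for every root.
Set 1 + (-0.708) z + (1.429) z^2 = 0, i.e. a z^2 + b z + c = 0 with a = 1.429, b = -0.708, c = 1.
Discriminant D = b^2 - 4ac = (-0.708)^2 - 4*(1.429)*1 = 0.501264 - (5.716) = -5.214736.
D < 0, so the roots are the complex-conjugate pair z = (-b +/- i sqrt(-D)) / (2a) = 0.2477 +/- 0.799i.
For a conjugate pair |z|^2 = z * conj(z) = (product of roots) = c/a = 1/(1.429) = 0.69979, so |z| = sqrt(0.69979) = 0.8365 for both roots.
Moduli of all roots: 0.8365, 0.8365.
All moduli strictly greater than 1? No.
Verdict: Not stationary.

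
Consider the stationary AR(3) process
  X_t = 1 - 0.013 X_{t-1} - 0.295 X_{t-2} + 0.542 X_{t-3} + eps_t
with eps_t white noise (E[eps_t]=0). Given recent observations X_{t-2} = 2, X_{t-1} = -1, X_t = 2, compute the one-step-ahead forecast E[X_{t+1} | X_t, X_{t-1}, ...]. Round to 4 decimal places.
E[X_{t+1} \mid \mathcal F_t] = 2.3530

For an AR(p) model X_t = c + sum_i phi_i X_{t-i} + eps_t, the
one-step-ahead conditional mean is
  E[X_{t+1} | X_t, ...] = c + sum_i phi_i X_{t+1-i}.
Substitute known values:
  E[X_{t+1} | ...] = 1 + (-0.013) * (2) + (-0.295) * (-1) + (0.542) * (2)
                   = 2.3530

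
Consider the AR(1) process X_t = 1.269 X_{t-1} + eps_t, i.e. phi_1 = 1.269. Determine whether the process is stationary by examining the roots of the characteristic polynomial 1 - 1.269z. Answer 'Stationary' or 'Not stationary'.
\text{Not stationary}

The AR(p) characteristic polynomial is P(z) = 1 - 1.269z.
Stationarity requires all roots to lie outside the unit circle, i.e. |z| > 1 for every root.
This is linear in z: 1 + (-1.269) z = 0  =>  z = -1/(-1.269) = 0.788022,  |z| = 0.788022.
Moduli of all roots: 0.7880.
All moduli strictly greater than 1? No.
Verdict: Not stationary.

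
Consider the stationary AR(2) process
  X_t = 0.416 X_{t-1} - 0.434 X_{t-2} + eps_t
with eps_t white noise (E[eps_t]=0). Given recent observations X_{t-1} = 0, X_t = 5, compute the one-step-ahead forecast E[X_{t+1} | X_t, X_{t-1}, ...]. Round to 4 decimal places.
E[X_{t+1} \mid \mathcal F_t] = 2.0800

For an AR(p) model X_t = c + sum_i phi_i X_{t-i} + eps_t, the
one-step-ahead conditional mean is
  E[X_{t+1} | X_t, ...] = c + sum_i phi_i X_{t+1-i}.
Substitute known values:
  E[X_{t+1} | ...] = (0.416) * (5) + (-0.434) * (0)
                   = 2.0800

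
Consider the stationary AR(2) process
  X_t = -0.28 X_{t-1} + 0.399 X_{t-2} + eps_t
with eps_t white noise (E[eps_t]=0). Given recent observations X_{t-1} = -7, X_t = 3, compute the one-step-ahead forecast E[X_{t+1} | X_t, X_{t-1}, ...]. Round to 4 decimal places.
E[X_{t+1} \mid \mathcal F_t] = -3.6330

For an AR(p) model X_t = c + sum_i phi_i X_{t-i} + eps_t, the
one-step-ahead conditional mean is
  E[X_{t+1} | X_t, ...] = c + sum_i phi_i X_{t+1-i}.
Substitute known values:
  E[X_{t+1} | ...] = (-0.28) * (3) + (0.399) * (-7)
                   = -3.6330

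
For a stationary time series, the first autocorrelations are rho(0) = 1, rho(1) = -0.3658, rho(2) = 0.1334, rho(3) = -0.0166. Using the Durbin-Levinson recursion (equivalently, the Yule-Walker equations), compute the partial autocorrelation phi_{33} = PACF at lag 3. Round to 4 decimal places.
\phi_{33} = 0.0370

The PACF at lag k is phi_{kk}, the last component of the solution
to the Yule-Walker system G_k phi = r_k where
  (G_k)_{ij} = rho(|i - j|), (r_k)_i = rho(i), i,j = 1..k.
Equivalently, Durbin-Levinson gives phi_{kk} iteratively:
  phi_{11} = rho(1)
  phi_{kk} = [rho(k) - sum_{j=1..k-1} phi_{k-1,j} rho(k-j)]
            / [1 - sum_{j=1..k-1} phi_{k-1,j} rho(j)],
  phi_{k,j} = phi_{k-1,j} - phi_{kk} phi_{k-1,k-j},  j = 1..k-1.
Step k = 1:
  phi_11 = rho(1) = -0.3658.
Step k = 2:
  phi_22 = [rho(2) - phi_11 rho(1)] / [1 - phi_11 rho(1)] = [0.1334 - (-0.3658)(-0.3658)] / [1 - (-0.3658)(-0.3658)]
         = -0.00040964 / 0.86619036 = -0.000473.
  Update: phi_21 = phi_11 - phi_22 phi_11 = -0.3658 - (-0.000473)(-0.3658) = -0.365973.
Step k = 3:
  phi_33 = [rho(3) - phi_21 rho(2) - phi_22 rho(1)] / [1 - phi_21 rho(1) - phi_22 rho(2)]
    numerator   = -0.0166 - (-0.365973)(0.1334) - (-0.000473)(-0.3658) = 0.0320478
    denominator = 1 - (-0.365973)(-0.3658) - (-0.000473)(0.1334) = 0.86619017
  phi_33 = 0.0320478 / 0.86619017 = 0.037.
Therefore phi_{33} = 0.0370.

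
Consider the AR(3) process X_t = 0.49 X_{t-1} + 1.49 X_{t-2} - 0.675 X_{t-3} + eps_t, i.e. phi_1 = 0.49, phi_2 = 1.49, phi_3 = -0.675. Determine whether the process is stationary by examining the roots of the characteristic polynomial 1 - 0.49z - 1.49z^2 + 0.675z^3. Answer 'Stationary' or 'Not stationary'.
\text{Not stationary}

The AR(p) characteristic polynomial is P(z) = 1 - 0.49z - 1.49z^2 + 0.675z^3.
Stationarity requires all roots to lie outside the unit circle, i.e. |z| > 1 for every root.
Degree 3: look for a simple real root z0 first, then factor out (1 - z/z0) and solve the remaining quadratic.
Testing z0 = 0.8: P(0.8) = 1 + (-0.49)(0.8) + (-1.49)(0.8)^2 + (0.675)(0.8)^3
  = 1 + (-0.392) + (-0.9536) + (0.3456) = 0.  So z_0 = 0.8 is a root, |z_0| = 0.8.
Divide out the factor (1 - 1.25 z) = (1 - z/z0) (since 1/z0 = 1.25):
  P(z) = (1 - 1.25 z)(1 + (0.76) z + (-0.54) z^2)
  [check: z-coef 0.76 - (1.25) = -0.49; z^2-coef -0.54 - (1.25)(0.76) = -1.49; z^3-coef -(1.25)(-0.54) = 0.675.]
Remaining roots from the quadratic factor 1 + (0.76) z + (-0.54) z^2:
  Set 1 + (0.76) z + (-0.54) z^2 = 0, i.e. a z^2 + b z + c = 0 with a = -0.54, b = 0.76, c = 1.
  Discriminant D = b^2 - 4ac = (0.76)^2 - 4*(-0.54)*1 = 0.5776 - (-2.16) = 2.7376.
  D >= 0, so the roots are real: z = (-b +/- sqrt(D)) / (2a) = (-0.76 +/- 1.654569) / (-1.08).
    z_1 = (-0.76 + 1.654569) / (-1.08) = -0.8283,   |z_1| = 0.8283.
    z_2 = (-0.76 - 1.654569) / (-1.08) = 2.2357,   |z_2| = 2.2357.
Moduli of all roots: 0.8000, 0.8283, 2.2357.
All moduli strictly greater than 1? No.
Verdict: Not stationary.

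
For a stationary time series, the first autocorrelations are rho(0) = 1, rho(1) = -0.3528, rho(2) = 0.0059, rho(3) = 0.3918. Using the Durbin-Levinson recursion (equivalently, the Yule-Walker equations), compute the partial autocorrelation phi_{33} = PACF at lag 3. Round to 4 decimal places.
\phi_{33} = 0.4030

The PACF at lag k is phi_{kk}, the last component of the solution
to the Yule-Walker system G_k phi = r_k where
  (G_k)_{ij} = rho(|i - j|), (r_k)_i = rho(i), i,j = 1..k.
Equivalently, Durbin-Levinson gives phi_{kk} iteratively:
  phi_{11} = rho(1)
  phi_{kk} = [rho(k) - sum_{j=1..k-1} phi_{k-1,j} rho(k-j)]
            / [1 - sum_{j=1..k-1} phi_{k-1,j} rho(j)],
  phi_{k,j} = phi_{k-1,j} - phi_{kk} phi_{k-1,k-j},  j = 1..k-1.
Step k = 1:
  phi_11 = rho(1) = -0.3528.
Step k = 2:
  phi_22 = [rho(2) - phi_11 rho(1)] / [1 - phi_11 rho(1)] = [0.0059 - (-0.3528)(-0.3528)] / [1 - (-0.3528)(-0.3528)]
         = -0.11856784 / 0.87553216 = -0.135424.
  Update: phi_21 = phi_11 - phi_22 phi_11 = -0.3528 - (-0.135424)(-0.3528) = -0.400577.
Step k = 3:
  phi_33 = [rho(3) - phi_21 rho(2) - phi_22 rho(1)] / [1 - phi_21 rho(1) - phi_22 rho(2)]
    numerator   = 0.3918 - (-0.400577)(0.0059) - (-0.135424)(-0.3528) = 0.34638591
    denominator = 1 - (-0.400577)(-0.3528) - (-0.135424)(0.0059) = 0.85947526
  phi_33 = 0.34638591 / 0.85947526 = 0.403.
Therefore phi_{33} = 0.4030.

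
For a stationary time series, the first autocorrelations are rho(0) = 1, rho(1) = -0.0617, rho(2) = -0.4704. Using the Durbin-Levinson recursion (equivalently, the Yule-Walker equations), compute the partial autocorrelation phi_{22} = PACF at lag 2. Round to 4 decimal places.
\phi_{22} = -0.4760

The PACF at lag k is phi_{kk}, the last component of the solution
to the Yule-Walker system G_k phi = r_k where
  (G_k)_{ij} = rho(|i - j|), (r_k)_i = rho(i), i,j = 1..k.
Equivalently, Durbin-Levinson gives phi_{kk} iteratively:
  phi_{11} = rho(1)
  phi_{kk} = [rho(k) - sum_{j=1..k-1} phi_{k-1,j} rho(k-j)]
            / [1 - sum_{j=1..k-1} phi_{k-1,j} rho(j)],
  phi_{k,j} = phi_{k-1,j} - phi_{kk} phi_{k-1,k-j},  j = 1..k-1.
Step k = 1:
  phi_11 = rho(1) = -0.0617.
Step k = 2:
  phi_22 = [rho(2) - phi_11 rho(1)] / [1 - phi_11 rho(1)] = [-0.4704 - (-0.0617)(-0.0617)] / [1 - (-0.0617)(-0.0617)]
         = -0.47420689 / 0.99619311 = -0.476.
Therefore phi_{22} = -0.4760.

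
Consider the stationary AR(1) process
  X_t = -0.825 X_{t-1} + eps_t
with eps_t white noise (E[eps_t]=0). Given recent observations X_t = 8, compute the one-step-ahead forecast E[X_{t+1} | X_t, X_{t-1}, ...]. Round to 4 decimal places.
E[X_{t+1} \mid \mathcal F_t] = -6.6000

For an AR(p) model X_t = c + sum_i phi_i X_{t-i} + eps_t, the
one-step-ahead conditional mean is
  E[X_{t+1} | X_t, ...] = c + sum_i phi_i X_{t+1-i}.
Substitute known values:
  E[X_{t+1} | ...] = (-0.825) * (8)
                   = -6.6000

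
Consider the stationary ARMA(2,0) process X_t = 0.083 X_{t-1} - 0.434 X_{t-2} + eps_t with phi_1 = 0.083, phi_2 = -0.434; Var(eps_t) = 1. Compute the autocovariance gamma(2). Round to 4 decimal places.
\gamma(2) = -0.5306

Multiply the model equation by X_{t-k} and take expectations. With theta_0 = psi_0 = 1 and psi_j the MA(infinity) weights, this gives
  gamma(k) - sum_i phi_i gamma(k-i) = c_k,
  c_k = sigma^2 * sum_{j=k..q} theta_j psi_{j-k}   (c_k = 0 for k > q),
using gamma(-m) = gamma(m).
Pure AR (q = 0): c_0 = sigma^2 = 1, c_k = 0 for k >= 1.
Equations for k = 0, 1, 2 (AR order 2, c_2 = 0):
  (E0) gamma(0) = phi_1 gamma(1) + phi_2 gamma(2) + c_0
  (E1) gamma(1) = phi_1 gamma(0) + phi_2 gamma(1) + c_1
  (E2) gamma(2) = phi_1 gamma(1) + phi_2 gamma(0)
From (E1): gamma(1) = A gamma(0) + B with
  A = phi_1 / (1 - phi_2) = 0.083 / 1.434 = 0.05788,   B = c_1 / (1 - phi_2) = 0 / 1.434 = 0.
Insert (E2) into (E0): gamma(0) (1 - phi_2^2) = phi_1 (1 + phi_2) gamma(1) + c_0.
  phi_1 (1 + phi_2) = (0.083)(0.566) = 0.046978,   1 - phi_2^2 = 0.811644.
Replace gamma(1) by A gamma(0) + B and collect gamma(0):
  gamma(0) [0.811644 - (0.046978)(0.05788)] = c_0 = 1
  gamma(0) * 0.808925 = 1
  gamma(0) = 1 / 0.808925 = 1.236209.
  gamma(1) = A gamma(0) = (0.05788)(1.236209) = 0.071552.
  gamma(2) = phi_1 gamma(1) + phi_2 gamma(0) = (0.083)(0.071552) + (-0.434)(1.236209) = -0.530576.
Therefore gamma(2) = -0.5306 (to 4 decimal places).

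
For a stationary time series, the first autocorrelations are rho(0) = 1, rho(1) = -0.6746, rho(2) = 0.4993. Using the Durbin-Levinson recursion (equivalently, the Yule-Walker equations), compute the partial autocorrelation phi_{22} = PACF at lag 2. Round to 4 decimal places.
\phi_{22} = 0.0811

The PACF at lag k is phi_{kk}, the last component of the solution
to the Yule-Walker system G_k phi = r_k where
  (G_k)_{ij} = rho(|i - j|), (r_k)_i = rho(i), i,j = 1..k.
Equivalently, Durbin-Levinson gives phi_{kk} iteratively:
  phi_{11} = rho(1)
  phi_{kk} = [rho(k) - sum_{j=1..k-1} phi_{k-1,j} rho(k-j)]
            / [1 - sum_{j=1..k-1} phi_{k-1,j} rho(j)],
  phi_{k,j} = phi_{k-1,j} - phi_{kk} phi_{k-1,k-j},  j = 1..k-1.
Step k = 1:
  phi_11 = rho(1) = -0.6746.
Step k = 2:
  phi_22 = [rho(2) - phi_11 rho(1)] / [1 - phi_11 rho(1)] = [0.4993 - (-0.6746)(-0.6746)] / [1 - (-0.6746)(-0.6746)]
         = 0.04421484 / 0.54491484 = 0.0811.
Therefore phi_{22} = 0.0811.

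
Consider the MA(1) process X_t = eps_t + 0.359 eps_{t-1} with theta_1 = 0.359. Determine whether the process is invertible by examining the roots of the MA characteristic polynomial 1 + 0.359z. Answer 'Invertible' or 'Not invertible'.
\text{Invertible}

The MA(q) characteristic polynomial is P(z) = 1 + 0.359z.
Invertibility requires all roots to lie outside the unit circle, i.e. |z| > 1 for every root.
This is linear in z: 1 + (0.359) z = 0  =>  z = -1/(0.359) = -2.785515,  |z| = 2.785515.
Moduli of all roots: 2.7855.
All moduli strictly greater than 1? Yes.
Verdict: Invertible.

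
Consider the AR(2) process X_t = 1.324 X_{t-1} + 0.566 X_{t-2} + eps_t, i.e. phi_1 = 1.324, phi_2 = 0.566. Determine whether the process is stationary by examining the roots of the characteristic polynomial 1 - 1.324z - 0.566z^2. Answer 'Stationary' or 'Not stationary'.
\text{Not stationary}

The AR(p) characteristic polynomial is P(z) = 1 - 1.324z - 0.566z^2.
Stationarity requires all roots to lie outside the unit circle, i.e. |z| > 1 for every root.
Set 1 + (-1.324) z + (-0.566) z^2 = 0, i.e. a z^2 + b z + c = 0 with a = -0.566, b = -1.324, c = 1.
Discriminant D = b^2 - 4ac = (-1.324)^2 - 4*(-0.566)*1 = 1.752976 - (-2.264) = 4.016976.
D >= 0, so the roots are real: z = (-b +/- sqrt(D)) / (2a) = (1.324 +/- 2.00424) / (-1.132).
  z_1 = (1.324 + 2.00424) / (-1.132) = -2.9401,   |z_1| = 2.9401.
  z_2 = (1.324 - 2.00424) / (-1.132) = 0.6009,   |z_2| = 0.6009.
Moduli of all roots: 2.9401, 0.6009.
All moduli strictly greater than 1? No.
Verdict: Not stationary.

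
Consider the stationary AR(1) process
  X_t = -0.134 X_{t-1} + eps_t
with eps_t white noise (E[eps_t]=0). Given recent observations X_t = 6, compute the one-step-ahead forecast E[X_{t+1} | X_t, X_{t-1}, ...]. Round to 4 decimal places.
E[X_{t+1} \mid \mathcal F_t] = -0.8040

For an AR(p) model X_t = c + sum_i phi_i X_{t-i} + eps_t, the
one-step-ahead conditional mean is
  E[X_{t+1} | X_t, ...] = c + sum_i phi_i X_{t+1-i}.
Substitute known values:
  E[X_{t+1} | ...] = (-0.134) * (6)
                   = -0.8040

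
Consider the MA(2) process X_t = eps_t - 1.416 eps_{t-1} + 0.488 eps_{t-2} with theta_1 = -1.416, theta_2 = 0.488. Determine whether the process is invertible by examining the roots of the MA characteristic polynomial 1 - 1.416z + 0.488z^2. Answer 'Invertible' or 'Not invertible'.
\text{Invertible}

The MA(q) characteristic polynomial is P(z) = 1 - 1.416z + 0.488z^2.
Invertibility requires all roots to lie outside the unit circle, i.e. |z| > 1 for every root.
Set 1 + (-1.416) z + (0.488) z^2 = 0, i.e. a z^2 + b z + c = 0 with a = 0.488, b = -1.416, c = 1.
Discriminant D = b^2 - 4ac = (-1.416)^2 - 4*(0.488)*1 = 2.005056 - (1.952) = 0.053056.
D >= 0, so the roots are real: z = (-b +/- sqrt(D)) / (2a) = (1.416 +/- 0.230339) / (0.976).
  z_1 = (1.416 + 0.230339) / (0.976) = 1.6868,   |z_1| = 1.6868.
  z_2 = (1.416 - 0.230339) / (0.976) = 1.2148,   |z_2| = 1.2148.
Moduli of all roots: 1.6868, 1.2148.
All moduli strictly greater than 1? Yes.
Verdict: Invertible.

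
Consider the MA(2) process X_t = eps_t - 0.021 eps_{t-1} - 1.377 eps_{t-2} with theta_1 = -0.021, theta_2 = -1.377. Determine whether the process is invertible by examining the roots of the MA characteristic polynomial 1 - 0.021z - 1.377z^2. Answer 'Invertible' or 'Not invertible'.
\text{Not invertible}

The MA(q) characteristic polynomial is P(z) = 1 - 0.021z - 1.377z^2.
Invertibility requires all roots to lie outside the unit circle, i.e. |z| > 1 for every root.
Set 1 + (-0.021) z + (-1.377) z^2 = 0, i.e. a z^2 + b z + c = 0 with a = -1.377, b = -0.021, c = 1.
Discriminant D = b^2 - 4ac = (-0.021)^2 - 4*(-1.377)*1 = 0.000441 - (-5.508) = 5.508441.
D >= 0, so the roots are real: z = (-b +/- sqrt(D)) / (2a) = (0.021 +/- 2.347007) / (-2.754).
  z_1 = (0.021 + 2.347007) / (-2.754) = -0.8598,   |z_1| = 0.8598.
  z_2 = (0.021 - 2.347007) / (-2.754) = 0.8446,   |z_2| = 0.8446.
Moduli of all roots: 0.8598, 0.8446.
All moduli strictly greater than 1? No.
Verdict: Not invertible.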